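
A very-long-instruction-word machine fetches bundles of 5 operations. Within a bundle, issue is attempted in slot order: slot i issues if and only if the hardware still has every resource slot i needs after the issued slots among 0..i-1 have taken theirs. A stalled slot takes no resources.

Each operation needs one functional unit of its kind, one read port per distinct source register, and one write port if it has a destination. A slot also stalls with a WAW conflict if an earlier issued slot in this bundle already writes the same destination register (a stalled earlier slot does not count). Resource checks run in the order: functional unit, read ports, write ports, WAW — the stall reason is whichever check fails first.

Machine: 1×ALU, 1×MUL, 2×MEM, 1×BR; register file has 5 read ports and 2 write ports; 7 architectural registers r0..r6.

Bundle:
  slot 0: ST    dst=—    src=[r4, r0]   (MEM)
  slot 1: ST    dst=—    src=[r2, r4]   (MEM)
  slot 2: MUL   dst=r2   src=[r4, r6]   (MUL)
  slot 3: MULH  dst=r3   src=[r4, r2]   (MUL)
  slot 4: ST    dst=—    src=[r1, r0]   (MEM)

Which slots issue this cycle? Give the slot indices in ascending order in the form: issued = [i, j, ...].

issued = [0, 1]

[0] MEM needs rd=2 wr=0: ok; after: ALU=1 MUL=1 MEM=1 BR=1, R=3, W=2
[1] MEM needs rd=2 wr=0: ok; after: ALU=1 MUL=1 MEM=0 BR=1, R=1, W=2
[2] MUL needs rd=2 wr=1: RD_PORT; after: ALU=1 MUL=1 MEM=0 BR=1, R=1, W=2
[3] MUL needs rd=2 wr=1: RD_PORT; after: ALU=1 MUL=1 MEM=0 BR=1, R=1, W=2
[4] MEM needs rd=2 wr=0: FU; after: ALU=1 MUL=1 MEM=0 BR=1, R=1, W=2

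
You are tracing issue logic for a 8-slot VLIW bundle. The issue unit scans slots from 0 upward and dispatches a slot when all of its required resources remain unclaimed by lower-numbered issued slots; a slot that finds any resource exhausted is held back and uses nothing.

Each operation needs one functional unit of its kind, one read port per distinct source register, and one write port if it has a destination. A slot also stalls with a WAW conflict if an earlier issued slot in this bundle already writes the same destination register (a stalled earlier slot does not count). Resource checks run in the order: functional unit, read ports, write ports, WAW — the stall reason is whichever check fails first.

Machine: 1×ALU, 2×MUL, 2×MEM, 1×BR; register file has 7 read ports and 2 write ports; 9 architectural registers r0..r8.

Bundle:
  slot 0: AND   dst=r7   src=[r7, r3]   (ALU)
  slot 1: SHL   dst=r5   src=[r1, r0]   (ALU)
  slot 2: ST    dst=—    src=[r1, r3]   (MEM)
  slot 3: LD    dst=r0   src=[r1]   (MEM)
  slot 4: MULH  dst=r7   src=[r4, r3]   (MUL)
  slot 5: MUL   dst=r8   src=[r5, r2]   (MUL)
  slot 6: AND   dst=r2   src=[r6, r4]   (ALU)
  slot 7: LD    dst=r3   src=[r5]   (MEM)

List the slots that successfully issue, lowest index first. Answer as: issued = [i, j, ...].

issued = [0, 2, 3]

#0 ALU src=r7,r3 dispatched  <A:0 Mu:2 Ld:2 B:1 rd:5 wr:1>
#1 ALU src=r1,r0 held:FU  <A:0 Mu:2 Ld:2 B:1 rd:5 wr:1>
#2 MEM src=r1,r3 dispatched  <A:0 Mu:2 Ld:1 B:1 rd:3 wr:1>
#3 MEM src=r1 dispatched  <A:0 Mu:2 Ld:0 B:1 rd:2 wr:0>
#4 MUL src=r4,r3 held:WR_PORT  <A:0 Mu:2 Ld:0 B:1 rd:2 wr:0>
#5 MUL src=r5,r2 held:WR_PORT  <A:0 Mu:2 Ld:0 B:1 rd:2 wr:0>
#6 ALU src=r6,r4 held:FU  <A:0 Mu:2 Ld:0 B:1 rd:2 wr:0>
#7 MEM src=r5 held:FU  <A:0 Mu:2 Ld:0 B:1 rd:2 wr:0>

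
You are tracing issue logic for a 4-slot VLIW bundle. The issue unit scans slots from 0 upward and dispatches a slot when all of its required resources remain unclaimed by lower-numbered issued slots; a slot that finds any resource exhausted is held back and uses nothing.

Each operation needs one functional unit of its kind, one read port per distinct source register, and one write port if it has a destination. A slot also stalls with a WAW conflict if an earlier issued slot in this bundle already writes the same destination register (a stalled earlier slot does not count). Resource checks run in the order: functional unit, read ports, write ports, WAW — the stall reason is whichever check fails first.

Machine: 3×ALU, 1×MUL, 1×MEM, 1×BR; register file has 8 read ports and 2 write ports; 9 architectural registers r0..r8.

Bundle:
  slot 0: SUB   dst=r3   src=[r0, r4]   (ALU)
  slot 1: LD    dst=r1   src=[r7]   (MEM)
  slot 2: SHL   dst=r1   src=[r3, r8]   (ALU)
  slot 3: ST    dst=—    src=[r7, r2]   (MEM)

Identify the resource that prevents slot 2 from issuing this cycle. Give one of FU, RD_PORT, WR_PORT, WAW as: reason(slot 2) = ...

reason(slot 2) = WR_PORT

#0 ALU src=r0,r4 dispatched  <A:2 Mu:1 Ld:1 B:1 rd:6 wr:1>
#1 MEM src=r7 dispatched  <A:2 Mu:1 Ld:0 B:1 rd:5 wr:0>
#2 ALU src=r3,r8 held:WR_PORT  <A:2 Mu:1 Ld:0 B:1 rd:5 wr:0>
#3 MEM src=r7,r2 held:FU  <A:2 Mu:1 Ld:0 B:1 rd:5 wr:0>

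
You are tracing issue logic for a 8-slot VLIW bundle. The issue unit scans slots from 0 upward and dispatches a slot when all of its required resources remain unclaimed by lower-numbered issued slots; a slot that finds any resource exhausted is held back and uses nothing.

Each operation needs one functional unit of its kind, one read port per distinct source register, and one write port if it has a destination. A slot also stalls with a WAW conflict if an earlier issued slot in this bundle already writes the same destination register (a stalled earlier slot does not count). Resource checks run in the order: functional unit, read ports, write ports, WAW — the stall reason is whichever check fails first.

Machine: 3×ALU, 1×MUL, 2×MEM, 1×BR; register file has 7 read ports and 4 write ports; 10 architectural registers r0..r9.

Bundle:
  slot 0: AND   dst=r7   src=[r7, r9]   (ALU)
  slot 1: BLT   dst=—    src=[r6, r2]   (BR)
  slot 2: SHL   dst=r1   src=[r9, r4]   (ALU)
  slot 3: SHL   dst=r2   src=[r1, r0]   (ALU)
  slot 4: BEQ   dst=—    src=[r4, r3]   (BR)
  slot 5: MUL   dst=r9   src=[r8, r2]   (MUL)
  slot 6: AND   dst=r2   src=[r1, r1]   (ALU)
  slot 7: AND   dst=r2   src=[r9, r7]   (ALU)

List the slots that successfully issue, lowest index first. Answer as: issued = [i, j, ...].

issued = [0, 1, 2, 6]

[0] ALU needs rd=2 wr=1: ok; after: ALU=2 MUL=1 MEM=2 BR=1, R=5, W=3
[1] BR needs rd=2 wr=0: ok; after: ALU=2 MUL=1 MEM=2 BR=0, R=3, W=3
[2] ALU needs rd=2 wr=1: ok; after: ALU=1 MUL=1 MEM=2 BR=0, R=1, W=2
[3] ALU needs rd=2 wr=1: RD_PORT; after: ALU=1 MUL=1 MEM=2 BR=0, R=1, W=2
[4] BR needs rd=2 wr=0: FU; after: ALU=1 MUL=1 MEM=2 BR=0, R=1, W=2
[5] MUL needs rd=2 wr=1: RD_PORT; after: ALU=1 MUL=1 MEM=2 BR=0, R=1, W=2
[6] ALU needs rd=1 wr=1: ok; after: ALU=0 MUL=1 MEM=2 BR=0, R=0, W=1
[7] ALU needs rd=2 wr=1: FU; after: ALU=0 MUL=1 MEM=2 BR=0, R=0, W=1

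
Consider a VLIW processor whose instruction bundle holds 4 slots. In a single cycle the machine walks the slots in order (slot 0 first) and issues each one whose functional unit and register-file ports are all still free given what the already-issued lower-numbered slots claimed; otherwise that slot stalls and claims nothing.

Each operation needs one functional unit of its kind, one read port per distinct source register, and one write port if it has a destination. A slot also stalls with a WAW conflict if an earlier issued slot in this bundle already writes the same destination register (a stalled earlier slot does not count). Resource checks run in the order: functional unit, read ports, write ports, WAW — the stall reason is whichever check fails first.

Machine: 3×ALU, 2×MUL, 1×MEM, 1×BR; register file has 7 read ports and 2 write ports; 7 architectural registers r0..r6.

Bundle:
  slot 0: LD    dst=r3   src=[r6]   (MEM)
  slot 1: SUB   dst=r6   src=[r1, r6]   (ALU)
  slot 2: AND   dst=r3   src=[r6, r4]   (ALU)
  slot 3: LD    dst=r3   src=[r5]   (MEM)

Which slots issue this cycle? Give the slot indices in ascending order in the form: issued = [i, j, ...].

(0) want 1×MEM +1rd +1wr — yes → AL3|MU2|ME0|BR1|rd6|wr1
(1) want 1×ALU +2rd +1wr — yes → AL2|MU2|ME0|BR1|rd4|wr0
(2) want 1×ALU +2rd +1wr — WR_PORT → AL2|MU2|ME0|BR1|rd4|wr0
(3) want 1×MEM +1rd +1wr — FU → AL2|MU2|ME0|BR1|rd4|wr0

issued = [0, 1]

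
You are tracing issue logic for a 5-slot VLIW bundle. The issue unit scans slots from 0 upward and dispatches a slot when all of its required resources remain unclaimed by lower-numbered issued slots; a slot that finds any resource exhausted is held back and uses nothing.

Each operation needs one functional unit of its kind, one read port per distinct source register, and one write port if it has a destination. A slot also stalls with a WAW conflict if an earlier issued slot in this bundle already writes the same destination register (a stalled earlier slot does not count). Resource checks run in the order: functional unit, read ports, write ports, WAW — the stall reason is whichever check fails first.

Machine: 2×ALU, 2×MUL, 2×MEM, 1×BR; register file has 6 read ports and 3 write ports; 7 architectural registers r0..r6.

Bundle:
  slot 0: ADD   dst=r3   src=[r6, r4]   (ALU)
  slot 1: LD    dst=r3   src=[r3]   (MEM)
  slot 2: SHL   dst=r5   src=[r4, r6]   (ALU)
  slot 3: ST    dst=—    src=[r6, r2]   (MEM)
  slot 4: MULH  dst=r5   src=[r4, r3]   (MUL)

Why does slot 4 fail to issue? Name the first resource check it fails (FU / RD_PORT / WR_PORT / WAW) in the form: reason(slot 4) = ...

reason(slot 4) = RD_PORT

(0) want 1×ALU +2rd +1wr — yes → AL1|MU2|ME2|BR1|rd4|wr2
(1) want 1×MEM +1rd +1wr — WAW → AL1|MU2|ME2|BR1|rd4|wr2
(2) want 1×ALU +2rd +1wr — yes → AL0|MU2|ME2|BR1|rd2|wr1
(3) want 1×MEM +2rd +0wr — yes → AL0|MU2|ME1|BR1|rd0|wr1
(4) want 1×MUL +2rd +1wr — RD_PORT → AL0|MU2|ME1|BR1|rd0|wr1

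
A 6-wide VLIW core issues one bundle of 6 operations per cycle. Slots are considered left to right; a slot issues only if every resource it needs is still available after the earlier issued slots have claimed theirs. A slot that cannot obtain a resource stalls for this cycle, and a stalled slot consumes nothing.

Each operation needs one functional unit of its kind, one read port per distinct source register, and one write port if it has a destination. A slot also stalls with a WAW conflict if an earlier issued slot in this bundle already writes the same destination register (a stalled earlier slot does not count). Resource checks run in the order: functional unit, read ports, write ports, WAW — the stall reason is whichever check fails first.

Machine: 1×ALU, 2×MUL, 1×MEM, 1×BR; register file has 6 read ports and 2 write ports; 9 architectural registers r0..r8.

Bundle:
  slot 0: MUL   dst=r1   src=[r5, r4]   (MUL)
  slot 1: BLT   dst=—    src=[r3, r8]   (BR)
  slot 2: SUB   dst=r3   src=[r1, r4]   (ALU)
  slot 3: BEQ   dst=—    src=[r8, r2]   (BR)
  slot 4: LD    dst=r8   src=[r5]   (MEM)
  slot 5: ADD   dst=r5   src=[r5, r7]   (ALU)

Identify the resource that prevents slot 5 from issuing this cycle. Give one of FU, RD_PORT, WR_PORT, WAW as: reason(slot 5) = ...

reason(slot 5) = FU

#0 MUL src=r5,r4 dispatched  <A:1 Mu:1 Ld:1 B:1 rd:4 wr:1>
#1 BR src=r3,r8 dispatched  <A:1 Mu:1 Ld:1 B:0 rd:2 wr:1>
#2 ALU src=r1,r4 dispatched  <A:0 Mu:1 Ld:1 B:0 rd:0 wr:0>
#3 BR src=r8,r2 held:FU  <A:0 Mu:1 Ld:1 B:0 rd:0 wr:0>
#4 MEM src=r5 held:RD_PORT  <A:0 Mu:1 Ld:1 B:0 rd:0 wr:0>
#5 ALU src=r5,r7 held:FU  <A:0 Mu:1 Ld:1 B:0 rd:0 wr:0>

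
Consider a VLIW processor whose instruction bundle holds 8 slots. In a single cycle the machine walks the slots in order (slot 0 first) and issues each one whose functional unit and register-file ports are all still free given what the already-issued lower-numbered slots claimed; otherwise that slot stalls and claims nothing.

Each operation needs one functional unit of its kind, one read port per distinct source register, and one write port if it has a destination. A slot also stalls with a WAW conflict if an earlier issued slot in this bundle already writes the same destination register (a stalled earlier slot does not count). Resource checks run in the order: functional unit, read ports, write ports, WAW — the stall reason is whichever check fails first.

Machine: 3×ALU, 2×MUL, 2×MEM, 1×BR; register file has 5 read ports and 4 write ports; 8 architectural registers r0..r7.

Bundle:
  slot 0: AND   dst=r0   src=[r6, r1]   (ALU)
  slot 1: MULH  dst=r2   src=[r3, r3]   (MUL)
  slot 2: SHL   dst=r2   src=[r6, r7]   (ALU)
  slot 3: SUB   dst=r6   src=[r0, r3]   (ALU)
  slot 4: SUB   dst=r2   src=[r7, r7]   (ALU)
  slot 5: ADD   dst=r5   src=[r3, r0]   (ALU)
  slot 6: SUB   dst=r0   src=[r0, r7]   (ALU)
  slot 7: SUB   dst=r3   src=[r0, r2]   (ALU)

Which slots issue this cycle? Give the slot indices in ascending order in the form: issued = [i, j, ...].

issued = [0, 1, 3]

[0] ALU needs rd=2 wr=1: ok; after: ALU=2 MUL=2 MEM=2 BR=1, R=3, W=3
[1] MUL needs rd=1 wr=1: ok; after: ALU=2 MUL=1 MEM=2 BR=1, R=2, W=2
[2] ALU needs rd=2 wr=1: WAW; after: ALU=2 MUL=1 MEM=2 BR=1, R=2, W=2
[3] ALU needs rd=2 wr=1: ok; after: ALU=1 MUL=1 MEM=2 BR=1, R=0, W=1
[4] ALU needs rd=1 wr=1: RD_PORT; after: ALU=1 MUL=1 MEM=2 BR=1, R=0, W=1
[5] ALU needs rd=2 wr=1: RD_PORT; after: ALU=1 MUL=1 MEM=2 BR=1, R=0, W=1
[6] ALU needs rd=2 wr=1: RD_PORT; after: ALU=1 MUL=1 MEM=2 BR=1, R=0, W=1
[7] ALU needs rd=2 wr=1: RD_PORT; after: ALU=1 MUL=1 MEM=2 BR=1, R=0, W=1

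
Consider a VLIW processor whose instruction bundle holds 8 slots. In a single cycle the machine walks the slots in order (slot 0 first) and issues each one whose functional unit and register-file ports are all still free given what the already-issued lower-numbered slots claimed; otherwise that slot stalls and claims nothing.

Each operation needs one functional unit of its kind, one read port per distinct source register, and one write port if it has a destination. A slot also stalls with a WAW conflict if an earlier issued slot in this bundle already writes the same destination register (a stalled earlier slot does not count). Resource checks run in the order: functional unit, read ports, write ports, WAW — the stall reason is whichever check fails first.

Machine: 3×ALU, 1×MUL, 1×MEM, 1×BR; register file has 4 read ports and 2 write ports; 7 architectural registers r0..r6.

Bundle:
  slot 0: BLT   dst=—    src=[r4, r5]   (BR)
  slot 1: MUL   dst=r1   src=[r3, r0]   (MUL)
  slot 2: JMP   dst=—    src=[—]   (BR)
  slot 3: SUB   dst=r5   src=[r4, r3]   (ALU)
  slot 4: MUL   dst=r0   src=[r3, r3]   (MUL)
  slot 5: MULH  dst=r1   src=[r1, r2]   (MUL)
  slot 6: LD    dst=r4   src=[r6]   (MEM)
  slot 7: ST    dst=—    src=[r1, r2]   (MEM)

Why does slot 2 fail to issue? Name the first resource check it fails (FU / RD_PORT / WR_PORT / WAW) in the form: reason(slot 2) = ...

#0 BR src=r4,r5 dispatched  <A:3 Mu:1 Ld:1 B:0 rd:2 wr:2>
#1 MUL src=r3,r0 dispatched  <A:3 Mu:0 Ld:1 B:0 rd:0 wr:1>
#2 BR src=- held:FU  <A:3 Mu:0 Ld:1 B:0 rd:0 wr:1>
#3 ALU src=r4,r3 held:RD_PORT  <A:3 Mu:0 Ld:1 B:0 rd:0 wr:1>
#4 MUL src=r3,r3 held:FU  <A:3 Mu:0 Ld:1 B:0 rd:0 wr:1>
#5 MUL src=r1,r2 held:FU  <A:3 Mu:0 Ld:1 B:0 rd:0 wr:1>
#6 MEM src=r6 held:RD_PORT  <A:3 Mu:0 Ld:1 B:0 rd:0 wr:1>
#7 MEM src=r1,r2 held:RD_PORT  <A:3 Mu:0 Ld:1 B:0 rd:0 wr:1>

reason(slot 2) = FU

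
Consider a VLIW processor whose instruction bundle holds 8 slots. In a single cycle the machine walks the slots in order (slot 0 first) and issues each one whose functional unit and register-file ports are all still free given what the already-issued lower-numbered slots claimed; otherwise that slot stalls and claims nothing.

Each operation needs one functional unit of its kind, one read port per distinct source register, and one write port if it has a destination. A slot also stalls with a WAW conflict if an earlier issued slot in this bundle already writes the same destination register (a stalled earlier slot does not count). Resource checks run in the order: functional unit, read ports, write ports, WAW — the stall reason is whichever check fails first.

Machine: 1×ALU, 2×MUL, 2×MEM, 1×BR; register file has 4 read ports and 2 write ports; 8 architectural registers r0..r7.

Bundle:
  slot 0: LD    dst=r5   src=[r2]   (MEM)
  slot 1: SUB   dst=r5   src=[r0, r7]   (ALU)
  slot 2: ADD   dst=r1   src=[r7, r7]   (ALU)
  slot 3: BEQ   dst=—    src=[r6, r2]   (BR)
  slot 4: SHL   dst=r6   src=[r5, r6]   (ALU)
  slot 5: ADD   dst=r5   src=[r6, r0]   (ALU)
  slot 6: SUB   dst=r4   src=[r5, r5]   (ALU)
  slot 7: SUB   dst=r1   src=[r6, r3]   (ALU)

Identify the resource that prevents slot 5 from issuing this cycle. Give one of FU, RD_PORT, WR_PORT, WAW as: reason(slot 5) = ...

reason(slot 5) = FU

(0) want 1×MEM +1rd +1wr — yes → AL1|MU2|ME1|BR1|rd3|wr1
(1) want 1×ALU +2rd +1wr — WAW → AL1|MU2|ME1|BR1|rd3|wr1
(2) want 1×ALU +1rd +1wr — yes → AL0|MU2|ME1|BR1|rd2|wr0
(3) want 1×BR +2rd +0wr — yes → AL0|MU2|ME1|BR0|rd0|wr0
(4) want 1×ALU +2rd +1wr — FU → AL0|MU2|ME1|BR0|rd0|wr0
(5) want 1×ALU +2rd +1wr — FU → AL0|MU2|ME1|BR0|rd0|wr0
(6) want 1×ALU +1rd +1wr — FU → AL0|MU2|ME1|BR0|rd0|wr0
(7) want 1×ALU +2rd +1wr — FU → AL0|MU2|ME1|BR0|rd0|wr0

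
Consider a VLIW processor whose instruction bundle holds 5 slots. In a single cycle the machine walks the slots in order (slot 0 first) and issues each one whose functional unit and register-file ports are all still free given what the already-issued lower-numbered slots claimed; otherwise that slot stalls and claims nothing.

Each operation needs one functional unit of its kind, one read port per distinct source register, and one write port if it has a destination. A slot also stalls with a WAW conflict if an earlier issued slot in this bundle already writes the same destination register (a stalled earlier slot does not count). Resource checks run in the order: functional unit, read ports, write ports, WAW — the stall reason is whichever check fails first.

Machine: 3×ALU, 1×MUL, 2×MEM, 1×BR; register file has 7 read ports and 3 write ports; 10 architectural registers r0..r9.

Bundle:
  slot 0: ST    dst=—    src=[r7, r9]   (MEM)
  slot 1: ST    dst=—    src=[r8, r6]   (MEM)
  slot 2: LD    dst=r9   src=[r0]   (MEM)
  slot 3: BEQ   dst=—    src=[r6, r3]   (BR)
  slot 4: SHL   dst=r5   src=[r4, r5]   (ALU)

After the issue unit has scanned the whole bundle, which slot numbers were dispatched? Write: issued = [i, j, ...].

issued = [0, 1, 3]

(0) want 1×MEM +2rd +0wr — yes → AL3|MU1|ME1|BR1|rd5|wr3
(1) want 1×MEM +2rd +0wr — yes → AL3|MU1|ME0|BR1|rd3|wr3
(2) want 1×MEM +1rd +1wr — FU → AL3|MU1|ME0|BR1|rd3|wr3
(3) want 1×BR +2rd +0wr — yes → AL3|MU1|ME0|BR0|rd1|wr3
(4) want 1×ALU +2rd +1wr — RD_PORT → AL3|MU1|ME0|BR0|rd1|wr3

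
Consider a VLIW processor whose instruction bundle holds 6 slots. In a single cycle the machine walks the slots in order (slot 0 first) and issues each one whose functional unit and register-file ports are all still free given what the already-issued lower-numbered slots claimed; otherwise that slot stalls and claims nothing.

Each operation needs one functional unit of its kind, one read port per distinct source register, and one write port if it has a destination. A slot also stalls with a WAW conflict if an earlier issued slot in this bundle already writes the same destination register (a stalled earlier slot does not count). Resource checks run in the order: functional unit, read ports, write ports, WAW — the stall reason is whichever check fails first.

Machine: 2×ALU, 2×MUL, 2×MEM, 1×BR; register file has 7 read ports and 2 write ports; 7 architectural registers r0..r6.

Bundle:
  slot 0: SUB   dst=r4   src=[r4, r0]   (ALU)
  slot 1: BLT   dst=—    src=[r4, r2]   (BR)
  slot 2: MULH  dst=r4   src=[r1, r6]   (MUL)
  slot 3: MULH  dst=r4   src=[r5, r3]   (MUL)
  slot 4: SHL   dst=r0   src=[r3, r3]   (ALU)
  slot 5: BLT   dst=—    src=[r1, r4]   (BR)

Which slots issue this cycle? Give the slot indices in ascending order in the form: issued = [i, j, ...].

issued = [0, 1, 4]

  0. ALU→r4 ⇒ go  {1A/2Mu/2Ld/1B | 5r 1w}
  1. BR ⇒ go  {1A/2Mu/2Ld/0B | 3r 1w}
  2. MUL→r4 ⇒ no(WAW)  {1A/2Mu/2Ld/0B | 3r 1w}
  3. MUL→r4 ⇒ no(WAW)  {1A/2Mu/2Ld/0B | 3r 1w}
  4. ALU→r0 ⇒ go  {0A/2Mu/2Ld/0B | 2r 0w}
  5. BR ⇒ no(FU)  {0A/2Mu/2Ld/0B | 2r 0w}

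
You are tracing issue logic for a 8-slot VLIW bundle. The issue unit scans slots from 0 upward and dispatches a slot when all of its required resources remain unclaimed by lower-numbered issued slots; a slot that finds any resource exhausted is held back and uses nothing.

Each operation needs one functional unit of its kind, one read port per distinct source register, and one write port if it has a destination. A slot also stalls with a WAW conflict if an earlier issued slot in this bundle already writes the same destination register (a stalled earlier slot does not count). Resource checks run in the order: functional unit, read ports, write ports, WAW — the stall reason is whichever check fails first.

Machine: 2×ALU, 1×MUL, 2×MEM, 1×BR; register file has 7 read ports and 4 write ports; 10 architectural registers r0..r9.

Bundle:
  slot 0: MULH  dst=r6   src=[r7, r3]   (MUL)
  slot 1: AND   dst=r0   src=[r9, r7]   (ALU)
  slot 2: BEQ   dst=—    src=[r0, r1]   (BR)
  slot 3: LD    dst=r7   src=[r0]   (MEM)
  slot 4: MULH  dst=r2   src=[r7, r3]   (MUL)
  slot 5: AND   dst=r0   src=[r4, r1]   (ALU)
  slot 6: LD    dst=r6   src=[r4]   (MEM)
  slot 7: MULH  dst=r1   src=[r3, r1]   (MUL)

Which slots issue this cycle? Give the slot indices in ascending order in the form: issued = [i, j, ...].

  0. MUL→r6 ⇒ go  {2A/0Mu/2Ld/1B | 5r 3w}
  1. ALU→r0 ⇒ go  {1A/0Mu/2Ld/1B | 3r 2w}
  2. BR ⇒ go  {1A/0Mu/2Ld/0B | 1r 2w}
  3. MEM→r7 ⇒ go  {1A/0Mu/1Ld/0B | 0r 1w}
  4. MUL→r2 ⇒ no(FU)  {1A/0Mu/1Ld/0B | 0r 1w}
  5. ALU→r0 ⇒ no(RD_PORT)  {1A/0Mu/1Ld/0B | 0r 1w}
  6. MEM→r6 ⇒ no(RD_PORT)  {1A/0Mu/1Ld/0B | 0r 1w}
  7. MUL→r1 ⇒ no(FU)  {1A/0Mu/1Ld/0B | 0r 1w}

issued = [0, 1, 2, 3]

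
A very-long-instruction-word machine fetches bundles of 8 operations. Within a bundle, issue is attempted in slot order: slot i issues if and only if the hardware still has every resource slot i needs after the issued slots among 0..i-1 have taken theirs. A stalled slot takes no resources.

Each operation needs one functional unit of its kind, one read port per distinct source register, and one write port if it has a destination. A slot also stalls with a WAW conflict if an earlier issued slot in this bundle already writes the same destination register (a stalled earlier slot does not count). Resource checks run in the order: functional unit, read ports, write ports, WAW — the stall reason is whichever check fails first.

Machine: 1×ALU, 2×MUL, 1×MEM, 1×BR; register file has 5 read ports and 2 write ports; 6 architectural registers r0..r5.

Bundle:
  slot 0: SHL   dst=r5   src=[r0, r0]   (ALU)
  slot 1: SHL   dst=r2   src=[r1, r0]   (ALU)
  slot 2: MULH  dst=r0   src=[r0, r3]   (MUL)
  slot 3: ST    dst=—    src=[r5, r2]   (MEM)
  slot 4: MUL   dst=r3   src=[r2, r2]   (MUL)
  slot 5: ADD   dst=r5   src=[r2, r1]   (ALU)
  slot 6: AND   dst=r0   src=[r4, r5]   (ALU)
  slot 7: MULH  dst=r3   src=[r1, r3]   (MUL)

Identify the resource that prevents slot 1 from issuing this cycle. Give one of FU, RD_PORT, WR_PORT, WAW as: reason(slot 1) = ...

reason(slot 1) = FU

#0 ALU src=r0,r0 dispatched  <A:0 Mu:2 Ld:1 B:1 rd:4 wr:1>
#1 ALU src=r1,r0 held:FU  <A:0 Mu:2 Ld:1 B:1 rd:4 wr:1>
#2 MUL src=r0,r3 dispatched  <A:0 Mu:1 Ld:1 B:1 rd:2 wr:0>
#3 MEM src=r5,r2 dispatched  <A:0 Mu:1 Ld:0 B:1 rd:0 wr:0>
#4 MUL src=r2,r2 held:RD_PORT  <A:0 Mu:1 Ld:0 B:1 rd:0 wr:0>
#5 ALU src=r2,r1 held:FU  <A:0 Mu:1 Ld:0 B:1 rd:0 wr:0>
#6 ALU src=r4,r5 held:FU  <A:0 Mu:1 Ld:0 B:1 rd:0 wr:0>
#7 MUL src=r1,r3 held:RD_PORT  <A:0 Mu:1 Ld:0 B:1 rd:0 wr:0>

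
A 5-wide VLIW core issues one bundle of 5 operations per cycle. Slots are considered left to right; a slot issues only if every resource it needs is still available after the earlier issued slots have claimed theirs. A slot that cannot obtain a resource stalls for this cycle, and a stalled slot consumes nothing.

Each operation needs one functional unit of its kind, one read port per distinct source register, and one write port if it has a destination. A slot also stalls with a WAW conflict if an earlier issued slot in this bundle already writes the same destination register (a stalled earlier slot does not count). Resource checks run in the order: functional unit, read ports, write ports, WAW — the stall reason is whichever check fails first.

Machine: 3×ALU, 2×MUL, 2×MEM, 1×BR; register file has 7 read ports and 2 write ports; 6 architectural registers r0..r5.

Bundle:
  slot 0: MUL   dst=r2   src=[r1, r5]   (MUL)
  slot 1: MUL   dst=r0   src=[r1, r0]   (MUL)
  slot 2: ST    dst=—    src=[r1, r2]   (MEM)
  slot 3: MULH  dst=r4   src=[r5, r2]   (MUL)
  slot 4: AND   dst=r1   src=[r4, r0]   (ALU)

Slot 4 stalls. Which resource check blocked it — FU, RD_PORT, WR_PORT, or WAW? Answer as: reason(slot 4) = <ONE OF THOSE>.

reason(slot 4) = RD_PORT

slot 0 (MUL): ISSUE — free A3,Mu1,Ld2,B1 rp5 wp1
slot 1 (MUL): ISSUE — free A3,Mu0,Ld2,B1 rp3 wp0
slot 2 (MEM): ISSUE — free A3,Mu0,Ld1,B1 rp1 wp0
slot 3 (MUL): stall FU — free A3,Mu0,Ld1,B1 rp1 wp0
slot 4 (ALU): stall RD_PORT — free A3,Mu0,Ld1,B1 rp1 wp0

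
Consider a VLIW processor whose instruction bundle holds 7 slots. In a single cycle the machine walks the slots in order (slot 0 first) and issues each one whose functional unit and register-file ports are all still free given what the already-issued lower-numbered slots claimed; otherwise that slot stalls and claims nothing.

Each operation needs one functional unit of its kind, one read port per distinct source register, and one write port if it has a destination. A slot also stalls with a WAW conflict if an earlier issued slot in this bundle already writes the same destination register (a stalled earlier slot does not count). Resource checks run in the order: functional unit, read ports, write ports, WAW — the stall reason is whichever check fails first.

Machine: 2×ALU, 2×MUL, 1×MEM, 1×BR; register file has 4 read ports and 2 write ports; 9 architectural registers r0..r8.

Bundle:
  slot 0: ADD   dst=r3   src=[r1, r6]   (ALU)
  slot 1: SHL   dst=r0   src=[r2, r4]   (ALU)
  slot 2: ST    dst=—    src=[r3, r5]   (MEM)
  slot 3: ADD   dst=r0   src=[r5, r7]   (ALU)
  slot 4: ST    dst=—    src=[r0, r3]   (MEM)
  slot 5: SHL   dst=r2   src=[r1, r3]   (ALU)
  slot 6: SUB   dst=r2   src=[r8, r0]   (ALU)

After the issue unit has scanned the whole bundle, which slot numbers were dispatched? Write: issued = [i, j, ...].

issued = [0, 1]

slot 0 (ALU): ISSUE — free A1,Mu2,Ld1,B1 rp2 wp1
slot 1 (ALU): ISSUE — free A0,Mu2,Ld1,B1 rp0 wp0
slot 2 (MEM): stall RD_PORT — free A0,Mu2,Ld1,B1 rp0 wp0
slot 3 (ALU): stall FU — free A0,Mu2,Ld1,B1 rp0 wp0
slot 4 (MEM): stall RD_PORT — free A0,Mu2,Ld1,B1 rp0 wp0
slot 5 (ALU): stall FU — free A0,Mu2,Ld1,B1 rp0 wp0
slot 6 (ALU): stall FU — free A0,Mu2,Ld1,B1 rp0 wp0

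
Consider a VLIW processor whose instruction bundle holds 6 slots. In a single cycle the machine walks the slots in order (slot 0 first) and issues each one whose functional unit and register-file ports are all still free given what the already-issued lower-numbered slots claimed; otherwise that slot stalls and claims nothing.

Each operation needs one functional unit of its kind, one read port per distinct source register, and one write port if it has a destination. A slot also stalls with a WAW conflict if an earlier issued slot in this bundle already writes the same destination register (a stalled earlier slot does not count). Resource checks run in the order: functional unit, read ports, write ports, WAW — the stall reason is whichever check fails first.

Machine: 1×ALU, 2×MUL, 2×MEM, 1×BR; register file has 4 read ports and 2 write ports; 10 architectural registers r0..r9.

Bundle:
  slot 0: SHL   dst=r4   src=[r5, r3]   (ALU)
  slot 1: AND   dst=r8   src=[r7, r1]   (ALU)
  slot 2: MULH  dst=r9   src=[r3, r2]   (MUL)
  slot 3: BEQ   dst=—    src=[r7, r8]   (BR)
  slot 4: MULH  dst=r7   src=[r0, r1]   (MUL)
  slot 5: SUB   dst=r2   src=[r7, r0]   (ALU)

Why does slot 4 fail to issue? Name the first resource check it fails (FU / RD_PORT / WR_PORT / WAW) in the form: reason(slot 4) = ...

reason(slot 4) = RD_PORT

  0. ALU→r4 ⇒ go  {0A/2Mu/2Ld/1B | 2r 1w}
  1. ALU→r8 ⇒ no(FU)  {0A/2Mu/2Ld/1B | 2r 1w}
  2. MUL→r9 ⇒ go  {0A/1Mu/2Ld/1B | 0r 0w}
  3. BR ⇒ no(RD_PORT)  {0A/1Mu/2Ld/1B | 0r 0w}
  4. MUL→r7 ⇒ no(RD_PORT)  {0A/1Mu/2Ld/1B | 0r 0w}
  5. ALU→r2 ⇒ no(FU)  {0A/1Mu/2Ld/1B | 0r 0w}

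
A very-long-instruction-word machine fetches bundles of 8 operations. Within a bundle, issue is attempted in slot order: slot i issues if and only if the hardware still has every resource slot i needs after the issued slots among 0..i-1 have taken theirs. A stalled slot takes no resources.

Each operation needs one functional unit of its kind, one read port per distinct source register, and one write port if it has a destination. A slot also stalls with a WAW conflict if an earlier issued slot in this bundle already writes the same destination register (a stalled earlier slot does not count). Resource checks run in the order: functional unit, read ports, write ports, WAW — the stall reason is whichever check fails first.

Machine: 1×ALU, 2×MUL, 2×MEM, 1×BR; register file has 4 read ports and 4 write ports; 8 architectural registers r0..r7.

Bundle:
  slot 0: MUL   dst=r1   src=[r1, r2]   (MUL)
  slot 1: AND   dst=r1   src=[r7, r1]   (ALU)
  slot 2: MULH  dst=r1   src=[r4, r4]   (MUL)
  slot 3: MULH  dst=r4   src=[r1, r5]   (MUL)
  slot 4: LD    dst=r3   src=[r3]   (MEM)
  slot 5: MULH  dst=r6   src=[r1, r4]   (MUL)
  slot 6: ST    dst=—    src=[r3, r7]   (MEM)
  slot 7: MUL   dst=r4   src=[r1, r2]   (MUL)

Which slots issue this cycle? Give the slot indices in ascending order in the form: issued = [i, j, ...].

issued = [0, 3]

  0. MUL→r1 ⇒ go  {1A/1Mu/2Ld/1B | 2r 3w}
  1. ALU→r1 ⇒ no(WAW)  {1A/1Mu/2Ld/1B | 2r 3w}
  2. MUL→r1 ⇒ no(WAW)  {1A/1Mu/2Ld/1B | 2r 3w}
  3. MUL→r4 ⇒ go  {1A/0Mu/2Ld/1B | 0r 2w}
  4. MEM→r3 ⇒ no(RD_PORT)  {1A/0Mu/2Ld/1B | 0r 2w}
  5. MUL→r6 ⇒ no(FU)  {1A/0Mu/2Ld/1B | 0r 2w}
  6. MEM ⇒ no(RD_PORT)  {1A/0Mu/2Ld/1B | 0r 2w}
  7. MUL→r4 ⇒ no(FU)  {1A/0Mu/2Ld/1B | 0r 2w}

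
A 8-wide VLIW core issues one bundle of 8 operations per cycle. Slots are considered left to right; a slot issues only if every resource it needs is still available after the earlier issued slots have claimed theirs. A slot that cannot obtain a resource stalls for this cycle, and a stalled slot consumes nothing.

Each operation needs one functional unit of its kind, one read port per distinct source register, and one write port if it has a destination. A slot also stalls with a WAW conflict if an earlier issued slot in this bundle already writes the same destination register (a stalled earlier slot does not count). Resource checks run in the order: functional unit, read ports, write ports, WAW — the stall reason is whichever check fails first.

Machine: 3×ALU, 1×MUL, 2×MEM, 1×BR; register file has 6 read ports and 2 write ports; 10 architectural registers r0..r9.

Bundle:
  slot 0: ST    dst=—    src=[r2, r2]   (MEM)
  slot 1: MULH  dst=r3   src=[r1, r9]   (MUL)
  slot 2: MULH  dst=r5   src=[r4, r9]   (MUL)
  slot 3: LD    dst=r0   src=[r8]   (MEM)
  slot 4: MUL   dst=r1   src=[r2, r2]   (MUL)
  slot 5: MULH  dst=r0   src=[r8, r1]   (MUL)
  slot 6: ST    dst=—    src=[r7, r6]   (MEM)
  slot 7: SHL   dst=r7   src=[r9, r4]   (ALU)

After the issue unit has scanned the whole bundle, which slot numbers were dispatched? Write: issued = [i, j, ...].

[0] MEM needs rd=1 wr=0: ok; after: ALU=3 MUL=1 MEM=1 BR=1, R=5, W=2
[1] MUL needs rd=2 wr=1: ok; after: ALU=3 MUL=0 MEM=1 BR=1, R=3, W=1
[2] MUL needs rd=2 wr=1: FU; after: ALU=3 MUL=0 MEM=1 BR=1, R=3, W=1
[3] MEM needs rd=1 wr=1: ok; after: ALU=3 MUL=0 MEM=0 BR=1, R=2, W=0
[4] MUL needs rd=1 wr=1: FU; after: ALU=3 MUL=0 MEM=0 BR=1, R=2, W=0
[5] MUL needs rd=2 wr=1: FU; after: ALU=3 MUL=0 MEM=0 BR=1, R=2, W=0
[6] MEM needs rd=2 wr=0: FU; after: ALU=3 MUL=0 MEM=0 BR=1, R=2, W=0
[7] ALU needs rd=2 wr=1: WR_PORT; after: ALU=3 MUL=0 MEM=0 BR=1, R=2, W=0

issued = [0, 1, 3]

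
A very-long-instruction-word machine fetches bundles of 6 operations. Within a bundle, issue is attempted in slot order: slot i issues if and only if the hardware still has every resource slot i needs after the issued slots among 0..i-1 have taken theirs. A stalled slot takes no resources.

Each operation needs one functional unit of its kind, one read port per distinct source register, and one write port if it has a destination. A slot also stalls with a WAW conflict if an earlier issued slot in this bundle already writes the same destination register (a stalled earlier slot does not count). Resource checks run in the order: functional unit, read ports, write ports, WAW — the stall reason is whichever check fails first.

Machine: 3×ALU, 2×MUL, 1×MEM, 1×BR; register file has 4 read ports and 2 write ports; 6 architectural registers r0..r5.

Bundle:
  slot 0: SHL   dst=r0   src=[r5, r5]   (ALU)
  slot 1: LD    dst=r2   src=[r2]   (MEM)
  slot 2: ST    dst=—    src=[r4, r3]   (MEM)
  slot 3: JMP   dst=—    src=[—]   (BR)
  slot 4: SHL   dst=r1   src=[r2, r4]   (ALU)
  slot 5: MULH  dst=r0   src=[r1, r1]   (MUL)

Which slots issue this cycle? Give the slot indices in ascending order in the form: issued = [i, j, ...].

#0 ALU src=r5,r5 dispatched  <A:2 Mu:2 Ld:1 B:1 rd:3 wr:1>
#1 MEM src=r2 dispatched  <A:2 Mu:2 Ld:0 B:1 rd:2 wr:0>
#2 MEM src=r4,r3 held:FU  <A:2 Mu:2 Ld:0 B:1 rd:2 wr:0>
#3 BR src=- dispatched  <A:2 Mu:2 Ld:0 B:0 rd:2 wr:0>
#4 ALU src=r2,r4 held:WR_PORT  <A:2 Mu:2 Ld:0 B:0 rd:2 wr:0>
#5 MUL src=r1,r1 held:WR_PORT  <A:2 Mu:2 Ld:0 B:0 rd:2 wr:0>

issued = [0, 1, 3]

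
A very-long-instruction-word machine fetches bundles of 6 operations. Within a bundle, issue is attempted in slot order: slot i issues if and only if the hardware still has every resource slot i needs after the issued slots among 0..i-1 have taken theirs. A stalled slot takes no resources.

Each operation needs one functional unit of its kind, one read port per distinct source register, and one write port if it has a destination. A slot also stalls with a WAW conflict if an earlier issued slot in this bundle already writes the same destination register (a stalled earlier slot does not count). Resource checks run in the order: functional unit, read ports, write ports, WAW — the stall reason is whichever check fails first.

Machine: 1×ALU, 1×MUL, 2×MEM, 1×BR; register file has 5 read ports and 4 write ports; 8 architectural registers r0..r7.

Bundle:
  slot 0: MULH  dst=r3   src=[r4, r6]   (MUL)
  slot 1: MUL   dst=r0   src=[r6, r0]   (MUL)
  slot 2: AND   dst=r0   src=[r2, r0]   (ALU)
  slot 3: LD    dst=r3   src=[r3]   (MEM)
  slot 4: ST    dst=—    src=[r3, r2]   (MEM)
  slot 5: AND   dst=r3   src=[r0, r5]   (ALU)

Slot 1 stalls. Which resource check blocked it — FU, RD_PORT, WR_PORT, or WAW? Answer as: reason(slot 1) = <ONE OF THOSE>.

reason(slot 1) = FU

#0 MUL src=r4,r6 dispatched  <A:1 Mu:0 Ld:2 B:1 rd:3 wr:3>
#1 MUL src=r6,r0 held:FU  <A:1 Mu:0 Ld:2 B:1 rd:3 wr:3>
#2 ALU src=r2,r0 dispatched  <A:0 Mu:0 Ld:2 B:1 rd:1 wr:2>
#3 MEM src=r3 held:WAW  <A:0 Mu:0 Ld:2 B:1 rd:1 wr:2>
#4 MEM src=r3,r2 held:RD_PORT  <A:0 Mu:0 Ld:2 B:1 rd:1 wr:2>
#5 ALU src=r0,r5 held:FU  <A:0 Mu:0 Ld:2 B:1 rd:1 wr:2>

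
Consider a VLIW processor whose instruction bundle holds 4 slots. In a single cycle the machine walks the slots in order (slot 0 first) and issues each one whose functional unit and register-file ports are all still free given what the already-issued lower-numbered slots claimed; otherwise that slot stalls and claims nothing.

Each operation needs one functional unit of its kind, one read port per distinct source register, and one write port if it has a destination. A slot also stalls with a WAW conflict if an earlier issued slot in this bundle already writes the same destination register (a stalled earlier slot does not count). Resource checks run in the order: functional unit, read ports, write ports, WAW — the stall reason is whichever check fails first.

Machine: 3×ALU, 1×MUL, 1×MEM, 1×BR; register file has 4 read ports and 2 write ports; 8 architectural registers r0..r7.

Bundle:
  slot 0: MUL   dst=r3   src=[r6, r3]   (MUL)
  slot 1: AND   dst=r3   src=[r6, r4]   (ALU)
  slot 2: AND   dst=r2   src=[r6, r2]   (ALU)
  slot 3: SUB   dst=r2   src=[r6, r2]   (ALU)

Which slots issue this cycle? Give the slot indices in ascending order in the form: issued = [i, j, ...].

slot 0 (MUL): ISSUE — free A3,Mu0,Ld1,B1 rp2 wp1
slot 1 (ALU): stall WAW — free A3,Mu0,Ld1,B1 rp2 wp1
slot 2 (ALU): ISSUE — free A2,Mu0,Ld1,B1 rp0 wp0
slot 3 (ALU): stall RD_PORT — free A2,Mu0,Ld1,B1 rp0 wp0

issued = [0, 2]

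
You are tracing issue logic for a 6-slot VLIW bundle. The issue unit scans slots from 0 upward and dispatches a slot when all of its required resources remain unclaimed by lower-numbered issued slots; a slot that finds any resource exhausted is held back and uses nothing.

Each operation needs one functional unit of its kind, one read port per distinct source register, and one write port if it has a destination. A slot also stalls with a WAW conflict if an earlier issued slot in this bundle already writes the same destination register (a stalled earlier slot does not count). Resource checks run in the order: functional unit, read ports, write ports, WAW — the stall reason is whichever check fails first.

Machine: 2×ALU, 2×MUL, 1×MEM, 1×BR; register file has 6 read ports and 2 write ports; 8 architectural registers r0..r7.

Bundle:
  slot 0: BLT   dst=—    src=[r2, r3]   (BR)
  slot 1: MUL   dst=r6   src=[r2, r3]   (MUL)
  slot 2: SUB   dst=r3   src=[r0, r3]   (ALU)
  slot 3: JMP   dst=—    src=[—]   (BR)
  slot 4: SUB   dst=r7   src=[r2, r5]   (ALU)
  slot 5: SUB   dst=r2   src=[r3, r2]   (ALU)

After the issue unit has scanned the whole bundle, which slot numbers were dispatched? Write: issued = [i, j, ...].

(0) want 1×BR +2rd +0wr — yes → AL2|MU2|ME1|BR0|rd4|wr2
(1) want 1×MUL +2rd +1wr — yes → AL2|MU1|ME1|BR0|rd2|wr1
(2) want 1×ALU +2rd +1wr — yes → AL1|MU1|ME1|BR0|rd0|wr0
(3) want 1×BR +0rd +0wr — FU → AL1|MU1|ME1|BR0|rd0|wr0
(4) want 1×ALU +2rd +1wr — RD_PORT → AL1|MU1|ME1|BR0|rd0|wr0
(5) want 1×ALU +2rd +1wr — RD_PORT → AL1|MU1|ME1|BR0|rd0|wr0

issued = [0, 1, 2]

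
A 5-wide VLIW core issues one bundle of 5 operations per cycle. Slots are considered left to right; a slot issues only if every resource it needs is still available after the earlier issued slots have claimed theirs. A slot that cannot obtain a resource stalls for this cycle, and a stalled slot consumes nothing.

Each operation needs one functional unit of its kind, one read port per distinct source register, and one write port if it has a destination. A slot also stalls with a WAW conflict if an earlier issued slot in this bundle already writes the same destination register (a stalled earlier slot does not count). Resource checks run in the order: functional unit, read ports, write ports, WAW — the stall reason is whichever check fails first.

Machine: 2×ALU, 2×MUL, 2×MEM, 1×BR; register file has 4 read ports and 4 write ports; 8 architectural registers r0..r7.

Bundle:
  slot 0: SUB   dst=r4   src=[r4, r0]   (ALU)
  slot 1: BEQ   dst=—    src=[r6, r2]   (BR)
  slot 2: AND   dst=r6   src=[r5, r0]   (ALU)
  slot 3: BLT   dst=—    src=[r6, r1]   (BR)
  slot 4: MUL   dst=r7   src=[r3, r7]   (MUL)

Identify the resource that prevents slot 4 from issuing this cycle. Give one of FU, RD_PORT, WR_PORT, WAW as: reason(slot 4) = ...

reason(slot 4) = RD_PORT

[0] ALU needs rd=2 wr=1: ok; after: ALU=1 MUL=2 MEM=2 BR=1, R=2, W=3
[1] BR needs rd=2 wr=0: ok; after: ALU=1 MUL=2 MEM=2 BR=0, R=0, W=3
[2] ALU needs rd=2 wr=1: RD_PORT; after: ALU=1 MUL=2 MEM=2 BR=0, R=0, W=3
[3] BR needs rd=2 wr=0: FU; after: ALU=1 MUL=2 MEM=2 BR=0, R=0, W=3
[4] MUL needs rd=2 wr=1: RD_PORT; after: ALU=1 MUL=2 MEM=2 BR=0, R=0, W=3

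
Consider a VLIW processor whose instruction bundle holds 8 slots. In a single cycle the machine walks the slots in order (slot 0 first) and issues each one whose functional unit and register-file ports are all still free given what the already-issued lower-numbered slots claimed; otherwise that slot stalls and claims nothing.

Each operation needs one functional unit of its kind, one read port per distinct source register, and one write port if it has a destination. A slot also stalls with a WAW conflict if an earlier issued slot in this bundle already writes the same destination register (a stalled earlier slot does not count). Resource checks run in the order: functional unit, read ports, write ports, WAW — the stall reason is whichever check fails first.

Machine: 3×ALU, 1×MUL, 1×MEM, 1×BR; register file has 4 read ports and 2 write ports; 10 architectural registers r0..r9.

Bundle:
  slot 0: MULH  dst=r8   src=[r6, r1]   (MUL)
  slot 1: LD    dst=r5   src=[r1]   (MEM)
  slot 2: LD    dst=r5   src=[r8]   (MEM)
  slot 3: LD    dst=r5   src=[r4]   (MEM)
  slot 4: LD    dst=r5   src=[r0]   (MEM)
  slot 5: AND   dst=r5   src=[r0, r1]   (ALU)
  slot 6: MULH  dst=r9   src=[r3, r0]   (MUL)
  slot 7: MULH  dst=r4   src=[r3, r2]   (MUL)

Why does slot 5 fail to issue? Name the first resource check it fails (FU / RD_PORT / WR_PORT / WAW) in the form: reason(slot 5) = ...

reason(slot 5) = RD_PORT

slot 0 (MUL): ISSUE — free A3,Mu0,Ld1,B1 rp2 wp1
slot 1 (MEM): ISSUE — free A3,Mu0,Ld0,B1 rp1 wp0
slot 2 (MEM): stall FU — free A3,Mu0,Ld0,B1 rp1 wp0
slot 3 (MEM): stall FU — free A3,Mu0,Ld0,B1 rp1 wp0
slot 4 (MEM): stall FU — free A3,Mu0,Ld0,B1 rp1 wp0
slot 5 (ALU): stall RD_PORT — free A3,Mu0,Ld0,B1 rp1 wp0
slot 6 (MUL): stall FU — free A3,Mu0,Ld0,B1 rp1 wp0
slot 7 (MUL): stall FU — free A3,Mu0,Ld0,B1 rp1 wp0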